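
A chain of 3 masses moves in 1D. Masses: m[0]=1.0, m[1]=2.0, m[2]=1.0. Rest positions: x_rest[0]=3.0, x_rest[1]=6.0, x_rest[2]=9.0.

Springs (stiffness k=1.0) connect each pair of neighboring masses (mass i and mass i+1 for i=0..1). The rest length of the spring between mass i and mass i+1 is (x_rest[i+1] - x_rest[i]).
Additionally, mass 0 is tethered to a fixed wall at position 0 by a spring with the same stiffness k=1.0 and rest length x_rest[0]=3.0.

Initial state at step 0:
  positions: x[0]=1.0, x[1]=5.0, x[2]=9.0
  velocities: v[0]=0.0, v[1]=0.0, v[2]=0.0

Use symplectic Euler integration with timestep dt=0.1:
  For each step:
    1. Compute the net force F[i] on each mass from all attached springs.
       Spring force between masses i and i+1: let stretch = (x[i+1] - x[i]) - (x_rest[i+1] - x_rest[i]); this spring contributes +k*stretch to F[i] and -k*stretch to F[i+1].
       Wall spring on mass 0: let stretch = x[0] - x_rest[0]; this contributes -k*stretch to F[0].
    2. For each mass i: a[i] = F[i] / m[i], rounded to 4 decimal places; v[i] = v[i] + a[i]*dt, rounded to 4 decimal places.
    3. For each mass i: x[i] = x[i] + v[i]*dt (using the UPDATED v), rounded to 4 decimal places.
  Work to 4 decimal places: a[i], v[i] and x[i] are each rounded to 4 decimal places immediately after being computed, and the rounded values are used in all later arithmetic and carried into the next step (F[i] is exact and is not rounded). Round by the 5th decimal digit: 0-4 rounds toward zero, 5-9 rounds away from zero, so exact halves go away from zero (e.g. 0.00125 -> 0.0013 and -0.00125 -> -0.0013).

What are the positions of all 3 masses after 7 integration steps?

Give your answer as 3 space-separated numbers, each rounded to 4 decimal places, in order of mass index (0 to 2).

Step 0: x=[1.0000 5.0000 9.0000] v=[0.0000 0.0000 0.0000]
Step 1: x=[1.0300 5.0000 8.9900] v=[0.3000 0.0000 -0.1000]
Step 2: x=[1.0894 5.0001 8.9701] v=[0.5940 0.0010 -0.1990]
Step 3: x=[1.1770 5.0005 8.9405] v=[0.8761 0.0040 -0.2960]
Step 4: x=[1.2911 5.0015 8.9015] v=[1.1408 0.0098 -0.3900]
Step 5: x=[1.4294 5.0034 8.8535] v=[1.3827 0.0193 -0.4800]
Step 6: x=[1.5891 5.0067 8.7970] v=[1.5972 0.0331 -0.5650]
Step 7: x=[1.7671 5.0119 8.7326] v=[1.7801 0.0517 -0.6440]

Answer: 1.7671 5.0119 8.7326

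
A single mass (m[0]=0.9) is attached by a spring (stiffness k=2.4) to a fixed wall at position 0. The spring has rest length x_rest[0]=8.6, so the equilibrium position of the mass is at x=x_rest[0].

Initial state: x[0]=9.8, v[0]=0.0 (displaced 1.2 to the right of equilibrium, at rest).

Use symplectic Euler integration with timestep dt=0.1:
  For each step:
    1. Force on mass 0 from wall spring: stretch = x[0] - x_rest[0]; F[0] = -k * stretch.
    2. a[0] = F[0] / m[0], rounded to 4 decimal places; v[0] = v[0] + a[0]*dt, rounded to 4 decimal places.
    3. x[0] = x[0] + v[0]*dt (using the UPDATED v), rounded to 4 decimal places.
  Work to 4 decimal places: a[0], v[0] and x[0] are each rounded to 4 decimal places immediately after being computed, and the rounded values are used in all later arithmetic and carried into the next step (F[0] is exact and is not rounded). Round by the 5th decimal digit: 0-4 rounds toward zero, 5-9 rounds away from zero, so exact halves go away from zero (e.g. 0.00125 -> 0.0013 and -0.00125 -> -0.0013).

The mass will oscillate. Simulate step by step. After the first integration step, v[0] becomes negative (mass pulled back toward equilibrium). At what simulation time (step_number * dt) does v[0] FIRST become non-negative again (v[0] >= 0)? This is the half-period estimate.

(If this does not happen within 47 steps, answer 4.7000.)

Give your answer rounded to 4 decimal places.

Answer: 2.0000

Derivation:
Step 0: x=[9.8000] v=[0.0000]
Step 1: x=[9.7680] v=[-0.3200]
Step 2: x=[9.7049] v=[-0.6315]
Step 3: x=[9.6123] v=[-0.9261]
Step 4: x=[9.4927] v=[-1.1961]
Step 5: x=[9.3493] v=[-1.4342]
Step 6: x=[9.1859] v=[-1.6340]
Step 7: x=[9.0069] v=[-1.7902]
Step 8: x=[8.8170] v=[-1.8987]
Step 9: x=[8.6213] v=[-1.9566]
Step 10: x=[8.4251] v=[-1.9623]
Step 11: x=[8.2335] v=[-1.9157]
Step 12: x=[8.0517] v=[-1.8180]
Step 13: x=[7.8845] v=[-1.6718]
Step 14: x=[7.7364] v=[-1.4810]
Step 15: x=[7.6113] v=[-1.2507]
Step 16: x=[7.5126] v=[-0.9871]
Step 17: x=[7.4429] v=[-0.6971]
Step 18: x=[7.4041] v=[-0.3885]
Step 19: x=[7.3971] v=[-0.0696]
Step 20: x=[7.4222] v=[0.2512]
First v>=0 after going negative at step 20, time=2.0000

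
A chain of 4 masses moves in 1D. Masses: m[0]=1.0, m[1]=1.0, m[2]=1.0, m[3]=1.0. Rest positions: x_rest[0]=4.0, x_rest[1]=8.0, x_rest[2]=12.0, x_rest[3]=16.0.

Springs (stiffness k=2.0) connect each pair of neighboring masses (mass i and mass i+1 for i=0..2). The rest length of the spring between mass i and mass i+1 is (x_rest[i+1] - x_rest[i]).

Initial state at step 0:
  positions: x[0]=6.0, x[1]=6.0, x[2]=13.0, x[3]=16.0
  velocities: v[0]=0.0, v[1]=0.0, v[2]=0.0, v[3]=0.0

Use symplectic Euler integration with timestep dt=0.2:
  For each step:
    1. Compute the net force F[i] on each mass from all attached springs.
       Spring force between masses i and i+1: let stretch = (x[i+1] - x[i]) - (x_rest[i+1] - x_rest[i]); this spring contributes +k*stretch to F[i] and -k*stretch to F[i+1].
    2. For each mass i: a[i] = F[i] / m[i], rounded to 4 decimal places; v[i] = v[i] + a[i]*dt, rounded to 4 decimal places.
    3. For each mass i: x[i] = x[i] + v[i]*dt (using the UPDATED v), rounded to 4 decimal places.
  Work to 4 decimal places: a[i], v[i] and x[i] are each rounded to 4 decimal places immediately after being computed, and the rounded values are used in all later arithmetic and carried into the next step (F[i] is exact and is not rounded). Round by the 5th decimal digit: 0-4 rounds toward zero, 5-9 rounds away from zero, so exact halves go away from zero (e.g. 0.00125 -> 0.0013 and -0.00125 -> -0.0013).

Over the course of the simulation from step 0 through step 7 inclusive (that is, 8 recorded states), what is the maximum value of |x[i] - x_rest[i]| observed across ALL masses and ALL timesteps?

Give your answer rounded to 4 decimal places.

Step 0: x=[6.0000 6.0000 13.0000 16.0000] v=[0.0000 0.0000 0.0000 0.0000]
Step 1: x=[5.6800 6.5600 12.6800 16.0800] v=[-1.6000 2.8000 -1.6000 0.4000]
Step 2: x=[5.1104 7.5392 12.1424 16.2080] v=[-2.8480 4.8960 -2.6880 0.6400]
Step 3: x=[4.4151 8.6924 11.5618 16.3308] v=[-3.4765 5.7658 -2.9030 0.6138]
Step 4: x=[3.7420 9.7329 11.1332 16.3920] v=[-3.3656 5.2026 -2.1432 0.3062]
Step 5: x=[3.2282 10.4062 11.0132 16.3525] v=[-2.5692 3.3664 -0.5998 -0.1973]
Step 6: x=[2.9686 10.5538 11.2718 16.2059] v=[-1.2980 0.7380 1.2931 -0.7330]
Step 7: x=[2.9958 10.1520 11.8677 15.9846] v=[0.1361 -2.0089 2.9795 -1.1066]
Max displacement = 2.5538

Answer: 2.5538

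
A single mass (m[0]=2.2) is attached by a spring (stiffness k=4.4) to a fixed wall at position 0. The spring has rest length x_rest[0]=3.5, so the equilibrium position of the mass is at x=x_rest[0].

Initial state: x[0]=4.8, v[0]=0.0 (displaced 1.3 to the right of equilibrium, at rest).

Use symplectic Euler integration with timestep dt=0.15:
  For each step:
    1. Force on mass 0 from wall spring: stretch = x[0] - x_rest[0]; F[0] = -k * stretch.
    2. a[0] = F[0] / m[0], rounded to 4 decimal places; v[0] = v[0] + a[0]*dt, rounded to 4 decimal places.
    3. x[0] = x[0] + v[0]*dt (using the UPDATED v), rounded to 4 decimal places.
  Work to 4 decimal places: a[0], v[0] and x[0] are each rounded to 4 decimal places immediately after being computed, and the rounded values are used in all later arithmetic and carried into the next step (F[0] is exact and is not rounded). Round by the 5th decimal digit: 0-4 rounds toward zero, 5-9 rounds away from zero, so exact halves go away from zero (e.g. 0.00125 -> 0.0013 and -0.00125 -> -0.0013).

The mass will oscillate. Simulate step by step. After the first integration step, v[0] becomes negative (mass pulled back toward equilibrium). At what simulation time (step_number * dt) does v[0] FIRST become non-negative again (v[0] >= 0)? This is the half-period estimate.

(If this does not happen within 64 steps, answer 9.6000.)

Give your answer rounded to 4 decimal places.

Answer: 2.2500

Derivation:
Step 0: x=[4.8000] v=[0.0000]
Step 1: x=[4.7415] v=[-0.3900]
Step 2: x=[4.6271] v=[-0.7625]
Step 3: x=[4.4620] v=[-1.1006]
Step 4: x=[4.2536] v=[-1.3892]
Step 5: x=[4.0113] v=[-1.6153]
Step 6: x=[3.7460] v=[-1.7687]
Step 7: x=[3.4696] v=[-1.8425]
Step 8: x=[3.1946] v=[-1.8334]
Step 9: x=[2.9333] v=[-1.7418]
Step 10: x=[2.6975] v=[-1.5718]
Step 11: x=[2.4978] v=[-1.3311]
Step 12: x=[2.3432] v=[-1.0304]
Step 13: x=[2.2407] v=[-0.6834]
Step 14: x=[2.1949] v=[-0.3056]
Step 15: x=[2.2078] v=[0.0859]
First v>=0 after going negative at step 15, time=2.2500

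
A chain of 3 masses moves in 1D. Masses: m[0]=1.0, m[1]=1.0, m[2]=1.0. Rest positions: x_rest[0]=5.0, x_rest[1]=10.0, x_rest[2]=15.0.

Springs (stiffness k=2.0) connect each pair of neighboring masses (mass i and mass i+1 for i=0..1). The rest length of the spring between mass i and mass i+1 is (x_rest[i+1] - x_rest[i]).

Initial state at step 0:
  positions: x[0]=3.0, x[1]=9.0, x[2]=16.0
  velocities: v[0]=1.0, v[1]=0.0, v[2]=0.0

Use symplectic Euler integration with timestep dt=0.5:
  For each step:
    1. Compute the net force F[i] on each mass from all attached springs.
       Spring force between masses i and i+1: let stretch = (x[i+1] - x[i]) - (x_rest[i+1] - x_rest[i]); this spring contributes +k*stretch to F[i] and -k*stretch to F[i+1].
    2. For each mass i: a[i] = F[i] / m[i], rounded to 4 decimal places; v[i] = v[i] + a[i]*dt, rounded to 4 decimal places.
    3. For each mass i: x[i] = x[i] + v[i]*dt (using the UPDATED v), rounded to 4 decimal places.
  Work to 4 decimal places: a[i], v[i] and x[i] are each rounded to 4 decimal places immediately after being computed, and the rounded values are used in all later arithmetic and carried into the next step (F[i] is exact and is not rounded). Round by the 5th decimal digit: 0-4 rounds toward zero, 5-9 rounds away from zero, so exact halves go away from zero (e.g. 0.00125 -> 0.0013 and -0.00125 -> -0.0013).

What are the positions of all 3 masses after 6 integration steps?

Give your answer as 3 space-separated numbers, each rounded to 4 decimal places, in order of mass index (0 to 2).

Step 0: x=[3.0000 9.0000 16.0000] v=[1.0000 0.0000 0.0000]
Step 1: x=[4.0000 9.5000 15.0000] v=[2.0000 1.0000 -2.0000]
Step 2: x=[5.2500 10.0000 13.7500] v=[2.5000 1.0000 -2.5000]
Step 3: x=[6.3750 10.0000 13.1250] v=[2.2500 0.0000 -1.2500]
Step 4: x=[6.8125 9.7500 13.4375] v=[0.8750 -0.5000 0.6250]
Step 5: x=[6.2188 9.8750 14.4063] v=[-1.1875 0.2500 1.9375]
Step 6: x=[4.9532 10.4376 15.6094] v=[-2.5313 1.1251 2.4062]

Answer: 4.9532 10.4376 15.6094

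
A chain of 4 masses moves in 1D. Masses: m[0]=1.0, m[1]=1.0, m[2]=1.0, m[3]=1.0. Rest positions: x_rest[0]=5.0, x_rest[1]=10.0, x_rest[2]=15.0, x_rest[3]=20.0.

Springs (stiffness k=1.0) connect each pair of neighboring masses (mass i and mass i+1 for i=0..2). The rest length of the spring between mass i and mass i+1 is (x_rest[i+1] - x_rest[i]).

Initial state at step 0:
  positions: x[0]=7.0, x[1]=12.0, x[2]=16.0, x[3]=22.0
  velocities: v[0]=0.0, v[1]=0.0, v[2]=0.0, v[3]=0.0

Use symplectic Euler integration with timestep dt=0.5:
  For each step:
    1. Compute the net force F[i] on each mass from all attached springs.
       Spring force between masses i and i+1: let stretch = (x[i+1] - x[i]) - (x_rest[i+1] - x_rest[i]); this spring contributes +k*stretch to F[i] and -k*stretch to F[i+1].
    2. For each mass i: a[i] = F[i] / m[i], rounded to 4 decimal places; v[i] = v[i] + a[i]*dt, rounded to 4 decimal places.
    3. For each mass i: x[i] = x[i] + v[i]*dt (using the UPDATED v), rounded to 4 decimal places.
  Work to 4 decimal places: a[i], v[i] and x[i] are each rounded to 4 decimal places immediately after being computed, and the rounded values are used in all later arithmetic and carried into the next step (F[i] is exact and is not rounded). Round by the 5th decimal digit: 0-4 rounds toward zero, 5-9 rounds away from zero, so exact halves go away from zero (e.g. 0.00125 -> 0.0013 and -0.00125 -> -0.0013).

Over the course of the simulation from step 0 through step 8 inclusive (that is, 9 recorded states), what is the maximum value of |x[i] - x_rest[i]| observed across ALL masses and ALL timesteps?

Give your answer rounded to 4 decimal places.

Answer: 2.4219

Derivation:
Step 0: x=[7.0000 12.0000 16.0000 22.0000] v=[0.0000 0.0000 0.0000 0.0000]
Step 1: x=[7.0000 11.7500 16.5000 21.7500] v=[0.0000 -0.5000 1.0000 -0.5000]
Step 2: x=[6.9375 11.5000 17.1250 21.4375] v=[-0.1250 -0.5000 1.2500 -0.6250]
Step 3: x=[6.7656 11.5157 17.4219 21.2969] v=[-0.3438 0.0313 0.5938 -0.2813]
Step 4: x=[6.5312 11.8204 17.2110 21.4375] v=[-0.4688 0.6094 -0.4218 0.2812]
Step 5: x=[6.3691 12.1505 16.7091 21.7715] v=[-0.3242 0.6601 -1.0039 0.6680]
Step 6: x=[6.4024 12.1749 16.3331 22.0899] v=[0.0665 0.0487 -0.7520 0.6368]
Step 7: x=[6.6288 11.7957 16.3568 22.2191] v=[0.4528 -0.7585 0.0473 0.2584]
Step 8: x=[6.8970 11.2650 16.7058 22.1327] v=[0.5363 -1.0614 0.6979 -0.1728]
Max displacement = 2.4219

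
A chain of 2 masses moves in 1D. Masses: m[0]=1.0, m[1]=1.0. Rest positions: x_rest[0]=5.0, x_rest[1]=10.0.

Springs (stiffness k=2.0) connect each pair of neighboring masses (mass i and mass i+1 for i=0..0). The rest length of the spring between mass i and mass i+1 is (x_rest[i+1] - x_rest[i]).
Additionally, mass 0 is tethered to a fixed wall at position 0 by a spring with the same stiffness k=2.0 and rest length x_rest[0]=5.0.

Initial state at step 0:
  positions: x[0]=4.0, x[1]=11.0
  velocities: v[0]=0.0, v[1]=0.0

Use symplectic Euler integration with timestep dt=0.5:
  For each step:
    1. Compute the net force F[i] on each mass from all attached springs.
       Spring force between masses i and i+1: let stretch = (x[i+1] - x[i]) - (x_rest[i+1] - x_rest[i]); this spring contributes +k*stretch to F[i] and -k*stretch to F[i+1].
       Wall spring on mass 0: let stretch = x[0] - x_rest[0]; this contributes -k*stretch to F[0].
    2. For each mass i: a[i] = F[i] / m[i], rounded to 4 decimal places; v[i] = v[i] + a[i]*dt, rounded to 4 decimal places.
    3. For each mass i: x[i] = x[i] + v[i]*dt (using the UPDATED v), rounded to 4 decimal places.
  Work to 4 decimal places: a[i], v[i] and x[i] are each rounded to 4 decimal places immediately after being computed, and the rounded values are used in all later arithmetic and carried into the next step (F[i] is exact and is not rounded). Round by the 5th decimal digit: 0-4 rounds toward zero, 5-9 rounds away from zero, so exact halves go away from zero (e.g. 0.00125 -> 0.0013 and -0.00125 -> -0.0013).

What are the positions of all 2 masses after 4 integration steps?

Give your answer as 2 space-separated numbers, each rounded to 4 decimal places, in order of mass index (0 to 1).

Step 0: x=[4.0000 11.0000] v=[0.0000 0.0000]
Step 1: x=[5.5000 10.0000] v=[3.0000 -2.0000]
Step 2: x=[6.5000 9.2500] v=[2.0000 -1.5000]
Step 3: x=[5.6250 9.6250] v=[-1.7500 0.7500]
Step 4: x=[3.9375 10.5000] v=[-3.3750 1.7500]

Answer: 3.9375 10.5000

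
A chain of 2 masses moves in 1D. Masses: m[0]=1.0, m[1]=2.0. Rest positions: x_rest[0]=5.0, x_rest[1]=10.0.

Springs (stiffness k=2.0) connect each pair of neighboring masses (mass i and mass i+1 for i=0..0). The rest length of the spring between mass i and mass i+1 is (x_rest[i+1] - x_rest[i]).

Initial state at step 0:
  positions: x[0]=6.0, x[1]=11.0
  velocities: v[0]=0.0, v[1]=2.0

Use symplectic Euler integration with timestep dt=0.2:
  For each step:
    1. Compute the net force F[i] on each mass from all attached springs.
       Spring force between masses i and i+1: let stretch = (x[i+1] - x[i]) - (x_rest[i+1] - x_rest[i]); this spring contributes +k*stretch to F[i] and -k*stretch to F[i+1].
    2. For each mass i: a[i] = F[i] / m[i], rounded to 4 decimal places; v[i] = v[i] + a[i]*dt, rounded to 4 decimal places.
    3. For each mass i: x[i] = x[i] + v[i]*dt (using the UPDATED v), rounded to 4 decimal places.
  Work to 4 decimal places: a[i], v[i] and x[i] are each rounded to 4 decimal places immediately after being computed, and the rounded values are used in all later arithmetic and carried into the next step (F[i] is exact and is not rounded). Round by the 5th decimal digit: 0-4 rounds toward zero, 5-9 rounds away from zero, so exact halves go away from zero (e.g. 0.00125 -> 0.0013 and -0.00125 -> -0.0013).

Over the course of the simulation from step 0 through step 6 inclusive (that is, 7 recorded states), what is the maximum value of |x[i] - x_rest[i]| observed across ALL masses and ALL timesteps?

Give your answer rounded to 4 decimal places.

Step 0: x=[6.0000 11.0000] v=[0.0000 2.0000]
Step 1: x=[6.0000 11.4000] v=[0.0000 2.0000]
Step 2: x=[6.0320 11.7840] v=[0.1600 1.9200]
Step 3: x=[6.1242 12.1379] v=[0.4608 1.7696]
Step 4: x=[6.2975 12.4513] v=[0.8663 1.5669]
Step 5: x=[6.5631 12.7185] v=[1.3278 1.3361]
Step 6: x=[6.9211 12.9395] v=[1.7900 1.1050]
Max displacement = 2.9395

Answer: 2.9395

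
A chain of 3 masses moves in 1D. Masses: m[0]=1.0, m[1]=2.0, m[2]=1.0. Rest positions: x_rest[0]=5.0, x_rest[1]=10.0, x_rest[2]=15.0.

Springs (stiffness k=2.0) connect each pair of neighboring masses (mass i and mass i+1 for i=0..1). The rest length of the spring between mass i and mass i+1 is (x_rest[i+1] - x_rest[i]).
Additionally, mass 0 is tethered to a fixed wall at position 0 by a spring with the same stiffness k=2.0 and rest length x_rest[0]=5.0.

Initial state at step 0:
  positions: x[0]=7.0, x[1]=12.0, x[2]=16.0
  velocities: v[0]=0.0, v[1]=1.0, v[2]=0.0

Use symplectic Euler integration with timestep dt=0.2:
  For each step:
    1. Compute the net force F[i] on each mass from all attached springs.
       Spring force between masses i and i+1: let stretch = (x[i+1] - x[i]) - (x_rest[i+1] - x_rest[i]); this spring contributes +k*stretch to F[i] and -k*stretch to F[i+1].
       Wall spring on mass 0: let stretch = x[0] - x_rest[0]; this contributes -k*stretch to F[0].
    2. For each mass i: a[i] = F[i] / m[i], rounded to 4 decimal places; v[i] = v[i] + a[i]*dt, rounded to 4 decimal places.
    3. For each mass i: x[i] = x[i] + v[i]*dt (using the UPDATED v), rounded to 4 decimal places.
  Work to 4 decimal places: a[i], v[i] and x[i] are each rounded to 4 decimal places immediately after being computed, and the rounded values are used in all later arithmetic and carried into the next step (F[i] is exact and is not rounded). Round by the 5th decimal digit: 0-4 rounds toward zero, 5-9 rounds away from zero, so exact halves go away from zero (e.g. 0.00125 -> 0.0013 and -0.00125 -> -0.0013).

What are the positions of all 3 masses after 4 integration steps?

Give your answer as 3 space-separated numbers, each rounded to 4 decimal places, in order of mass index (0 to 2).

Answer: 5.8493 12.2584 16.8064

Derivation:
Step 0: x=[7.0000 12.0000 16.0000] v=[0.0000 1.0000 0.0000]
Step 1: x=[6.8400 12.1600 16.0800] v=[-0.8000 0.8000 0.4000]
Step 2: x=[6.5584 12.2640 16.2464] v=[-1.4080 0.5200 0.8320]
Step 3: x=[6.2086 12.2991 16.4942] v=[-1.7491 0.1754 1.2390]
Step 4: x=[5.8493 12.2584 16.8064] v=[-1.7963 -0.2037 1.5610]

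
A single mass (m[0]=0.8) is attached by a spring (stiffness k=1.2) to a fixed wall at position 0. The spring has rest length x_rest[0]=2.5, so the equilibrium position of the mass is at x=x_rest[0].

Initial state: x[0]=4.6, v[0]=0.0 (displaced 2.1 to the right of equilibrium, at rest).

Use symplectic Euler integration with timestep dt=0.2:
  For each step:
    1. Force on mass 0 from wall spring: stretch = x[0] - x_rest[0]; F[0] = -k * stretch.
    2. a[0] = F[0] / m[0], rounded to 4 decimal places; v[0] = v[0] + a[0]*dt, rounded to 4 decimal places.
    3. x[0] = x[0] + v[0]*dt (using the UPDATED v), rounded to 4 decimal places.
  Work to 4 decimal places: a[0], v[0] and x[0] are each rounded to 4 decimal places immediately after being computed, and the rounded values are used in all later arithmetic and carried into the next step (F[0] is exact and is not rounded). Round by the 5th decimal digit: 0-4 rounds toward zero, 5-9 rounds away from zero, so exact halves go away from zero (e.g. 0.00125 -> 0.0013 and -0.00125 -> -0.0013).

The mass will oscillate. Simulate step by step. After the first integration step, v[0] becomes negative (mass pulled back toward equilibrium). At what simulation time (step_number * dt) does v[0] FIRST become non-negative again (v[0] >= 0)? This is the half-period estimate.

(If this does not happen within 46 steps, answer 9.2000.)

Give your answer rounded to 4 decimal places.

Step 0: x=[4.6000] v=[0.0000]
Step 1: x=[4.4740] v=[-0.6300]
Step 2: x=[4.2296] v=[-1.2222]
Step 3: x=[3.8814] v=[-1.7411]
Step 4: x=[3.4503] v=[-2.1555]
Step 5: x=[2.9622] v=[-2.4406]
Step 6: x=[2.4463] v=[-2.5793]
Step 7: x=[1.9337] v=[-2.5632]
Step 8: x=[1.4550] v=[-2.3933]
Step 9: x=[1.0390] v=[-2.0798]
Step 10: x=[0.7107] v=[-1.6415]
Step 11: x=[0.4898] v=[-1.1047]
Step 12: x=[0.3895] v=[-0.5016]
Step 13: x=[0.4158] v=[0.1316]
First v>=0 after going negative at step 13, time=2.6000

Answer: 2.6000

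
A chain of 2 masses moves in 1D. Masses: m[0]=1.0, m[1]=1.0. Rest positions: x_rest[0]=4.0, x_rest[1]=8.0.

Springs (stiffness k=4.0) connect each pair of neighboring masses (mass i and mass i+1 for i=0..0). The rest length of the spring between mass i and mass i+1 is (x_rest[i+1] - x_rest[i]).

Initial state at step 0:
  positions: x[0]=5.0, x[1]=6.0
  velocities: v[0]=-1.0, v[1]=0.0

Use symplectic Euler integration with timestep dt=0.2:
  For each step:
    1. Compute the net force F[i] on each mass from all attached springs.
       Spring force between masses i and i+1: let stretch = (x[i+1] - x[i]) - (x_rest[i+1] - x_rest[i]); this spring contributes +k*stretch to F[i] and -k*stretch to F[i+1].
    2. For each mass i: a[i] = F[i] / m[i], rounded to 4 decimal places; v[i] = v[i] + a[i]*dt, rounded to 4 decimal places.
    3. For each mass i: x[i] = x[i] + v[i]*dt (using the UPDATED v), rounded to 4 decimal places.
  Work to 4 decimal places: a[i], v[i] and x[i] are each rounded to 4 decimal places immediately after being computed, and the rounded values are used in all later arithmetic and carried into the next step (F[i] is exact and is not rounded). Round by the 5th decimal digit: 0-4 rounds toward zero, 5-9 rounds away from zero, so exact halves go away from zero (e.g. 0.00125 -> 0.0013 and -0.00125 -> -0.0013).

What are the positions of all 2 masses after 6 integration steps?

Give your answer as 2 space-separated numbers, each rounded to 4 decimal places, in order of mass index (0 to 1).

Answer: 1.6516 8.1484

Derivation:
Step 0: x=[5.0000 6.0000] v=[-1.0000 0.0000]
Step 1: x=[4.3200 6.4800] v=[-3.4000 2.4000]
Step 2: x=[3.3456 7.2544] v=[-4.8720 3.8720]
Step 3: x=[2.3566 8.0434] v=[-4.9450 3.9450]
Step 4: x=[1.6375 8.5625] v=[-3.5956 2.5956]
Step 5: x=[1.3864 8.6136] v=[-1.2556 0.2556]
Step 6: x=[1.6516 8.1484] v=[1.3262 -2.3262]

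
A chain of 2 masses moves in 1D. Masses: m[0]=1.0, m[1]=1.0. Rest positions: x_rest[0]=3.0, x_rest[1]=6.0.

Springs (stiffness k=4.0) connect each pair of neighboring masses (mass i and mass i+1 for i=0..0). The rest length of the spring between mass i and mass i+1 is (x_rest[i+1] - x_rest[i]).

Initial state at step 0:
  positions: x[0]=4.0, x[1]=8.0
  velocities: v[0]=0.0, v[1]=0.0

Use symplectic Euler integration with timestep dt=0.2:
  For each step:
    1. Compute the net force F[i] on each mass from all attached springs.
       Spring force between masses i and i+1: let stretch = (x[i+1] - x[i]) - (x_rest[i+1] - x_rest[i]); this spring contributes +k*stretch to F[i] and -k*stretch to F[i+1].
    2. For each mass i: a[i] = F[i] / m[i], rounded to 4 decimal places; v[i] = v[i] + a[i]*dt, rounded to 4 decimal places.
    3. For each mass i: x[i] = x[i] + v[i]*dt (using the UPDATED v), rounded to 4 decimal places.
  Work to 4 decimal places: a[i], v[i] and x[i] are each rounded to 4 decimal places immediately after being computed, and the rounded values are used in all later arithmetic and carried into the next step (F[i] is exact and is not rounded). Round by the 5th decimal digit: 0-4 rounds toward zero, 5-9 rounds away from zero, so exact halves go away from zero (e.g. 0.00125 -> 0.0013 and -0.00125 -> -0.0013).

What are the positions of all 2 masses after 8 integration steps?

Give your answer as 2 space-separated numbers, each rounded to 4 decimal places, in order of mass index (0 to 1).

Answer: 4.4156 7.5844

Derivation:
Step 0: x=[4.0000 8.0000] v=[0.0000 0.0000]
Step 1: x=[4.1600 7.8400] v=[0.8000 -0.8000]
Step 2: x=[4.4288 7.5712] v=[1.3440 -1.3440]
Step 3: x=[4.7204 7.2796] v=[1.4579 -1.4579]
Step 4: x=[4.9415 7.0585] v=[1.1053 -1.1053]
Step 5: x=[5.0213 6.9787] v=[0.3989 -0.3989]
Step 6: x=[4.9343 7.0657] v=[-0.4352 0.4352]
Step 7: x=[4.7083 7.2917] v=[-1.1301 1.1301]
Step 8: x=[4.4156 7.5844] v=[-1.4634 1.4634]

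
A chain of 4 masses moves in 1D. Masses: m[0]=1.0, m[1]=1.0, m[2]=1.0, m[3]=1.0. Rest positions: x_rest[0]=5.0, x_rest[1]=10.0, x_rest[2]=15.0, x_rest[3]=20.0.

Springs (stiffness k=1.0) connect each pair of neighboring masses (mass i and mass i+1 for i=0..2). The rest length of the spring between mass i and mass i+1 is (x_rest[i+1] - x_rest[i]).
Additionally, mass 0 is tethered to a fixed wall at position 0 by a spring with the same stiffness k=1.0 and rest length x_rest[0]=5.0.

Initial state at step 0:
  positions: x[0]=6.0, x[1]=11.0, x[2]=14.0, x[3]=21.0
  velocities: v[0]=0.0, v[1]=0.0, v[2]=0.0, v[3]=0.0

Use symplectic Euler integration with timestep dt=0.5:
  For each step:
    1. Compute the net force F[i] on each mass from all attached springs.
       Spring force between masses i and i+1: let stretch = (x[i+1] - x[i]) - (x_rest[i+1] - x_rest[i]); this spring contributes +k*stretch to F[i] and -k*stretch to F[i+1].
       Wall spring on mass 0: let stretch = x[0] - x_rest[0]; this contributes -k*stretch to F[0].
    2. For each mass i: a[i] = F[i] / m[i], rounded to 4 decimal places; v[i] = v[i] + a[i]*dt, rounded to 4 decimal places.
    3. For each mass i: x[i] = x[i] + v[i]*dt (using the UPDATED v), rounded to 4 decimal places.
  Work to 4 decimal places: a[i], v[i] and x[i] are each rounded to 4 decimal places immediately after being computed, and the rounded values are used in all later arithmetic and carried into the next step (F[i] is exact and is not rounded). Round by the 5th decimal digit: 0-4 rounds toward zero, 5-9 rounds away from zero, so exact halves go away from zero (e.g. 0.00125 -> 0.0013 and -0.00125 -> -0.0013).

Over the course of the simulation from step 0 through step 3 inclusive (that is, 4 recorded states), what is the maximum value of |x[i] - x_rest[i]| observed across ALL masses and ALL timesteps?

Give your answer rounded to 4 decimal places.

Answer: 1.8282

Derivation:
Step 0: x=[6.0000 11.0000 14.0000 21.0000] v=[0.0000 0.0000 0.0000 0.0000]
Step 1: x=[5.7500 10.5000 15.0000 20.5000] v=[-0.5000 -1.0000 2.0000 -1.0000]
Step 2: x=[5.2500 9.9375 16.2500 19.8750] v=[-1.0000 -1.1250 2.5000 -1.2500]
Step 3: x=[4.6094 9.7813 16.8282 19.5938] v=[-1.2813 -0.3125 1.1563 -0.5625]
Max displacement = 1.8282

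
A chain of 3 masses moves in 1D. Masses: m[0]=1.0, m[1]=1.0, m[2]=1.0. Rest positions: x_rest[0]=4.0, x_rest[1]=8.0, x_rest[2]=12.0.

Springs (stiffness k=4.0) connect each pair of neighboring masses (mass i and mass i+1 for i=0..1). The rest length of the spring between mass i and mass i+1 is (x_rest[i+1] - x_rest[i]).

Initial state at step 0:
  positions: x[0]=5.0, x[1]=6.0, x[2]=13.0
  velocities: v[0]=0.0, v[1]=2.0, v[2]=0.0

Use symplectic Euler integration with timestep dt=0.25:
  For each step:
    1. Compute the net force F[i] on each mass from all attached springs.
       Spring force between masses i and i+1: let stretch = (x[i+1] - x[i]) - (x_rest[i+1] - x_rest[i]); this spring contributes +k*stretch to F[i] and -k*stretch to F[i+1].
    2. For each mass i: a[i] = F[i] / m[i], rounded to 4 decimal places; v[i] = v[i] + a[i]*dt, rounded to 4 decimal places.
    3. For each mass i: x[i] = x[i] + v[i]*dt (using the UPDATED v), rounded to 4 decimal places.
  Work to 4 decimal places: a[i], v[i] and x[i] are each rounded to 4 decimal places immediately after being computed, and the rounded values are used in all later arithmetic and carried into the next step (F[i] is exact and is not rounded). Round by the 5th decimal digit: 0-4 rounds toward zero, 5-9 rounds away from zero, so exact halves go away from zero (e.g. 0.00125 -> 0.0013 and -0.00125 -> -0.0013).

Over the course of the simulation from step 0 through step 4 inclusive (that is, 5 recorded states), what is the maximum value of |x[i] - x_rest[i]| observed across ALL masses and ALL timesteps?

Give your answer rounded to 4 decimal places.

Answer: 2.9063

Derivation:
Step 0: x=[5.0000 6.0000 13.0000] v=[0.0000 2.0000 0.0000]
Step 1: x=[4.2500 8.0000 12.2500] v=[-3.0000 8.0000 -3.0000]
Step 2: x=[3.4375 10.1250 11.4375] v=[-3.2500 8.5000 -3.2500]
Step 3: x=[3.2969 10.9063 11.2969] v=[-0.5625 3.1250 -0.5625]
Step 4: x=[4.0586 9.8829 12.0586] v=[3.0469 -4.0938 3.0469]
Max displacement = 2.9063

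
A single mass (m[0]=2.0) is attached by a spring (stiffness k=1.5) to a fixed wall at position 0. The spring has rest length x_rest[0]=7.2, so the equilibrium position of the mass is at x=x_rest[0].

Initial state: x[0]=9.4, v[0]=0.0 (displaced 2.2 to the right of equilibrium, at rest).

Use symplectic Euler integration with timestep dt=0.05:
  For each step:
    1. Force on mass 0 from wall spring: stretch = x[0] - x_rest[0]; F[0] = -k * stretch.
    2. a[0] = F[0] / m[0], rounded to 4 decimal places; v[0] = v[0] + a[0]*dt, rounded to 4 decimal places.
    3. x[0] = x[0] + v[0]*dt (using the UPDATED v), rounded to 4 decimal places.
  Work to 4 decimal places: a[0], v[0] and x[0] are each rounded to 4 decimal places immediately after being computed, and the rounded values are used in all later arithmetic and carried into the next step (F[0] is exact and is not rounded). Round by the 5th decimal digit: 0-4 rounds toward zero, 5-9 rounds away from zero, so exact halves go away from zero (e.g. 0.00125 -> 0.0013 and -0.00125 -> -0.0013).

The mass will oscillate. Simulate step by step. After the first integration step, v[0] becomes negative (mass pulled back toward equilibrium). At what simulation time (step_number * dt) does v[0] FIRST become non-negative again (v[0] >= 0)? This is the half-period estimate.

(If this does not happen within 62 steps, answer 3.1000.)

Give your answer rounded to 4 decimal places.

Answer: 3.1000

Derivation:
Step 0: x=[9.4000] v=[0.0000]
Step 1: x=[9.3959] v=[-0.0825]
Step 2: x=[9.3877] v=[-0.1648]
Step 3: x=[9.3754] v=[-0.2468]
Step 4: x=[9.3590] v=[-0.3284]
Step 5: x=[9.3385] v=[-0.4094]
Step 6: x=[9.3140] v=[-0.4896]
Step 7: x=[9.2856] v=[-0.5689]
Step 8: x=[9.2532] v=[-0.6471]
Step 9: x=[9.2170] v=[-0.7241]
Step 10: x=[9.1770] v=[-0.7997]
Step 11: x=[9.1333] v=[-0.8738]
Step 12: x=[9.0860] v=[-0.9463]
Step 13: x=[9.0352] v=[-1.0170]
Step 14: x=[8.9809] v=[-1.0858]
Step 15: x=[8.9233] v=[-1.1526]
Step 16: x=[8.8624] v=[-1.2172]
Step 17: x=[8.7984] v=[-1.2795]
Step 18: x=[8.7314] v=[-1.3394]
Step 19: x=[8.6616] v=[-1.3968]
Step 20: x=[8.5890] v=[-1.4516]
Step 21: x=[8.5138] v=[-1.5037]
Step 22: x=[8.4362] v=[-1.5530]
Step 23: x=[8.3562] v=[-1.5994]
Step 24: x=[8.2741] v=[-1.6428]
Step 25: x=[8.1899] v=[-1.6831]
Step 26: x=[8.1039] v=[-1.7202]
Step 27: x=[8.0162] v=[-1.7541]
Step 28: x=[7.9270] v=[-1.7847]
Step 29: x=[7.8364] v=[-1.8120]
Step 30: x=[7.7446] v=[-1.8359]
Step 31: x=[7.6518] v=[-1.8563]
Step 32: x=[7.5581] v=[-1.8732]
Step 33: x=[7.4638] v=[-1.8866]
Step 34: x=[7.3690] v=[-1.8965]
Step 35: x=[7.2739] v=[-1.9028]
Step 36: x=[7.1786] v=[-1.9056]
Step 37: x=[7.0834] v=[-1.9048]
Step 38: x=[6.9884] v=[-1.9004]
Step 39: x=[6.8938] v=[-1.8925]
Step 40: x=[6.7998] v=[-1.8810]
Step 41: x=[6.7065] v=[-1.8660]
Step 42: x=[6.6141] v=[-1.8475]
Step 43: x=[6.5228] v=[-1.8255]
Step 44: x=[6.4328] v=[-1.8001]
Step 45: x=[6.3442] v=[-1.7713]
Step 46: x=[6.2572] v=[-1.7392]
Step 47: x=[6.1720] v=[-1.7038]
Step 48: x=[6.0887] v=[-1.6653]
Step 49: x=[6.0075] v=[-1.6236]
Step 50: x=[5.9286] v=[-1.5789]
Step 51: x=[5.8520] v=[-1.5312]
Step 52: x=[5.7780] v=[-1.4807]
Step 53: x=[5.7066] v=[-1.4274]
Step 54: x=[5.6380] v=[-1.3714]
Step 55: x=[5.5724] v=[-1.3128]
Step 56: x=[5.5098] v=[-1.2518]
Step 57: x=[5.4504] v=[-1.1884]
Step 58: x=[5.3943] v=[-1.1228]
Step 59: x=[5.3415] v=[-1.0551]
Step 60: x=[5.2922] v=[-0.9854]
Step 61: x=[5.2465] v=[-0.9139]
Step 62: x=[5.2045] v=[-0.8406]
v[0] did not become non-negative within 62 steps; using fallback time=3.1000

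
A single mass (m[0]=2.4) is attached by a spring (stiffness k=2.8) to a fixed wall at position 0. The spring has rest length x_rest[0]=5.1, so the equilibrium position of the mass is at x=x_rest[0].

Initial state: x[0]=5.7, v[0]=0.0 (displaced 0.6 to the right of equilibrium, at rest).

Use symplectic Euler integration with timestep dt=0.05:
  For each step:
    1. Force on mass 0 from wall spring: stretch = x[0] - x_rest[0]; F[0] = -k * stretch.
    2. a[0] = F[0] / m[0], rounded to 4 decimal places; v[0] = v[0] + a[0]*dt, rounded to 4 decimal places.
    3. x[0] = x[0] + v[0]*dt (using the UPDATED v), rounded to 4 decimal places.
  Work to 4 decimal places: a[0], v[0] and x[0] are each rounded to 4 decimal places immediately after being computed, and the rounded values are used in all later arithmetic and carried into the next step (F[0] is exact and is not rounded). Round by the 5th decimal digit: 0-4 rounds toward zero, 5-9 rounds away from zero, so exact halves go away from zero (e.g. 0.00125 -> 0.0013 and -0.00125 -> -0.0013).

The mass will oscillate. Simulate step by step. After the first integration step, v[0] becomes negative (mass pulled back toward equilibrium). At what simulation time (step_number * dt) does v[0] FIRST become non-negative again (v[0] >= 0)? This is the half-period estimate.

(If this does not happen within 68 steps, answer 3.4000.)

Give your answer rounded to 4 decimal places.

Step 0: x=[5.7000] v=[0.0000]
Step 1: x=[5.6983] v=[-0.0350]
Step 2: x=[5.6948] v=[-0.0699]
Step 3: x=[5.6896] v=[-0.1046]
Step 4: x=[5.6827] v=[-0.1390]
Step 5: x=[5.6741] v=[-0.1730]
Step 6: x=[5.6638] v=[-0.2065]
Step 7: x=[5.6518] v=[-0.2394]
Step 8: x=[5.6382] v=[-0.2716]
Step 9: x=[5.6231] v=[-0.3030]
Step 10: x=[5.6064] v=[-0.3335]
Step 11: x=[5.5883] v=[-0.3630]
Step 12: x=[5.5687] v=[-0.3915]
Step 13: x=[5.5478] v=[-0.4188]
Step 14: x=[5.5256] v=[-0.4449]
Step 15: x=[5.5021] v=[-0.4697]
Step 16: x=[5.4774] v=[-0.4932]
Step 17: x=[5.4516] v=[-0.5152]
Step 18: x=[5.4248] v=[-0.5357]
Step 19: x=[5.3971] v=[-0.5546]
Step 20: x=[5.3685] v=[-0.5719]
Step 21: x=[5.3391] v=[-0.5876]
Step 22: x=[5.3090] v=[-0.6016]
Step 23: x=[5.2783] v=[-0.6138]
Step 24: x=[5.2471] v=[-0.6242]
Step 25: x=[5.2155] v=[-0.6328]
Step 26: x=[5.1835] v=[-0.6395]
Step 27: x=[5.1513] v=[-0.6444]
Step 28: x=[5.1189] v=[-0.6474]
Step 29: x=[5.0865] v=[-0.6485]
Step 30: x=[5.0541] v=[-0.6477]
Step 31: x=[5.0219] v=[-0.6450]
Step 32: x=[4.9899] v=[-0.6404]
Step 33: x=[4.9582] v=[-0.6340]
Step 34: x=[4.9269] v=[-0.6257]
Step 35: x=[4.8961] v=[-0.6156]
Step 36: x=[4.8659] v=[-0.6037]
Step 37: x=[4.8364] v=[-0.5900]
Step 38: x=[4.8077] v=[-0.5746]
Step 39: x=[4.7798] v=[-0.5576]
Step 40: x=[4.7529] v=[-0.5389]
Step 41: x=[4.7270] v=[-0.5187]
Step 42: x=[4.7022] v=[-0.4969]
Step 43: x=[4.6785] v=[-0.4737]
Step 44: x=[4.6560] v=[-0.4491]
Step 45: x=[4.6348] v=[-0.4232]
Step 46: x=[4.6150] v=[-0.3961]
Step 47: x=[4.5966] v=[-0.3678]
Step 48: x=[4.5797] v=[-0.3384]
Step 49: x=[4.5643] v=[-0.3081]
Step 50: x=[4.5505] v=[-0.2769]
Step 51: x=[4.5383] v=[-0.2448]
Step 52: x=[4.5277] v=[-0.2120]
Step 53: x=[4.5188] v=[-0.1786]
Step 54: x=[4.5116] v=[-0.1447]
Step 55: x=[4.5061] v=[-0.1104]
Step 56: x=[4.5023] v=[-0.0758]
Step 57: x=[4.5003] v=[-0.0409]
Step 58: x=[4.5000] v=[-0.0059]
Step 59: x=[4.5015] v=[0.0291]
First v>=0 after going negative at step 59, time=2.9500

Answer: 2.9500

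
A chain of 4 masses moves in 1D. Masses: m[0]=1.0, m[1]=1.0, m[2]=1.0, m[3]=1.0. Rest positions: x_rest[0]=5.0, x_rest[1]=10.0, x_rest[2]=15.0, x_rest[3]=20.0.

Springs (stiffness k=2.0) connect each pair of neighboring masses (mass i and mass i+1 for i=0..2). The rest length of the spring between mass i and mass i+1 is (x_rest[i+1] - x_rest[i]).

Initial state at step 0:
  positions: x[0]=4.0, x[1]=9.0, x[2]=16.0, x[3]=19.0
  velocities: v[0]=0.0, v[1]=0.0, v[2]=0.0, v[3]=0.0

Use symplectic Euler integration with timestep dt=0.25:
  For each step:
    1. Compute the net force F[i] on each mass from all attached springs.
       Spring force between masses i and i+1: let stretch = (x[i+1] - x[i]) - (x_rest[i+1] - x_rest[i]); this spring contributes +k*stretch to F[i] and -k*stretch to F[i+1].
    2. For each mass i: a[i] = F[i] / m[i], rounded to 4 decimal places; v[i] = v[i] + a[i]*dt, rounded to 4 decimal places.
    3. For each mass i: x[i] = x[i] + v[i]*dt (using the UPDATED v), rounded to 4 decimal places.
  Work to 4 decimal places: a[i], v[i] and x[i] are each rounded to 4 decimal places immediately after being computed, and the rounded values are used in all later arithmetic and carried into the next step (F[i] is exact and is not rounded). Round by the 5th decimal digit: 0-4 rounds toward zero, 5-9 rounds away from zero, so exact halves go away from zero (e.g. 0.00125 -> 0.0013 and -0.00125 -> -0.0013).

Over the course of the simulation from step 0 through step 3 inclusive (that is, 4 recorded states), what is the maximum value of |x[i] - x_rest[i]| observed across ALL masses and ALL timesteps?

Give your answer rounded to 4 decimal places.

Step 0: x=[4.0000 9.0000 16.0000 19.0000] v=[0.0000 0.0000 0.0000 0.0000]
Step 1: x=[4.0000 9.2500 15.5000 19.2500] v=[0.0000 1.0000 -2.0000 1.0000]
Step 2: x=[4.0313 9.6250 14.6875 19.6563] v=[0.1250 1.5000 -3.2500 1.6250]
Step 3: x=[4.1368 9.9336 13.8633 20.0665] v=[0.4219 1.2344 -3.2969 1.6406]
Max displacement = 1.1367

Answer: 1.1367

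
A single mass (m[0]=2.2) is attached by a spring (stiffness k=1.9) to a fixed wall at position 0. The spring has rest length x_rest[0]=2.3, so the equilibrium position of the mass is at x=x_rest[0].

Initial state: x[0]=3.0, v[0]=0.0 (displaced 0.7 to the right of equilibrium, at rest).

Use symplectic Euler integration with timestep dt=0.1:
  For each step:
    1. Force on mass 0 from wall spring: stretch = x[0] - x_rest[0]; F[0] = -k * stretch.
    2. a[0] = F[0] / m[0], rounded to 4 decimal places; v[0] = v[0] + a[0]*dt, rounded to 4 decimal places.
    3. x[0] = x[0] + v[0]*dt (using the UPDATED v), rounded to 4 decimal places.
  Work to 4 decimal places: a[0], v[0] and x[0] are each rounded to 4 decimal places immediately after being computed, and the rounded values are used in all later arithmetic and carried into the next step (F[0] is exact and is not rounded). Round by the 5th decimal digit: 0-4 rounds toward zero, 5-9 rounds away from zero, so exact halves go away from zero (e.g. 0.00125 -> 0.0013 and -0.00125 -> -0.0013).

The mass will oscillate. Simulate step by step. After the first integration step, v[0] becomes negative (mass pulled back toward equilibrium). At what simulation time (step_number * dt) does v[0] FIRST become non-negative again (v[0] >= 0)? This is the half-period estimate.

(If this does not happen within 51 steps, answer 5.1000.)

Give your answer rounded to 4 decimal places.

Answer: 3.4000

Derivation:
Step 0: x=[3.0000] v=[0.0000]
Step 1: x=[2.9940] v=[-0.0605]
Step 2: x=[2.9820] v=[-0.1204]
Step 3: x=[2.9641] v=[-0.1793]
Step 4: x=[2.9404] v=[-0.2367]
Step 5: x=[2.9112] v=[-0.2920]
Step 6: x=[2.8767] v=[-0.3448]
Step 7: x=[2.8372] v=[-0.3946]
Step 8: x=[2.7931] v=[-0.4410]
Step 9: x=[2.7447] v=[-0.4836]
Step 10: x=[2.6925] v=[-0.5220]
Step 11: x=[2.6369] v=[-0.5559]
Step 12: x=[2.5784] v=[-0.5850]
Step 13: x=[2.5175] v=[-0.6090]
Step 14: x=[2.4547] v=[-0.6278]
Step 15: x=[2.3906] v=[-0.6412]
Step 16: x=[2.3257] v=[-0.6490]
Step 17: x=[2.2606] v=[-0.6512]
Step 18: x=[2.1958] v=[-0.6478]
Step 19: x=[2.1319] v=[-0.6388]
Step 20: x=[2.0695] v=[-0.6243]
Step 21: x=[2.0091] v=[-0.6044]
Step 22: x=[1.9512] v=[-0.5793]
Step 23: x=[1.8963] v=[-0.5492]
Step 24: x=[1.8449] v=[-0.5143]
Step 25: x=[1.7974] v=[-0.4750]
Step 26: x=[1.7542] v=[-0.4316]
Step 27: x=[1.7158] v=[-0.3845]
Step 28: x=[1.6824] v=[-0.3341]
Step 29: x=[1.6543] v=[-0.2808]
Step 30: x=[1.6318] v=[-0.2250]
Step 31: x=[1.6151] v=[-0.1673]
Step 32: x=[1.6043] v=[-0.1082]
Step 33: x=[1.5995] v=[-0.0481]
Step 34: x=[1.6007] v=[0.0124]
First v>=0 after going negative at step 34, time=3.4000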